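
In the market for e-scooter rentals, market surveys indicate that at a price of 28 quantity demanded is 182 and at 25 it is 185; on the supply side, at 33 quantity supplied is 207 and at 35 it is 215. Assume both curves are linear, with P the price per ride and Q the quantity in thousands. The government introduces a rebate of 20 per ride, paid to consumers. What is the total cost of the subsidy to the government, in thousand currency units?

Demand slope: (185 − 182)/(25 − 28) = -1, so Qd = 210 − P.
Supply slope: (215 − 207)/(35 − 33) = 4, so Qs = 4P + 75.
Without the subsidy, 210 − P = 4P + 75 gives 5P = 135, so P* = 27 and Q* = 183.
With a per-unit subsidy paid to consumers, each effectively pays P − 20, so demand becomes Qd = 210 − (P − 20).
Solving gives Q = 199 with consumers paying 11 and sellers receiving 31 (the 20 wedge).
Outlay = t · Q = 20 · 199 = 3980.

Government outlay = 3980 thousand.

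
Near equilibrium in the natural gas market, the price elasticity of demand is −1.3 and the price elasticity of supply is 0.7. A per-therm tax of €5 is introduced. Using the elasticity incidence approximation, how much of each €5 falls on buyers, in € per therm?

Buyers bear ≈ €1.75 per therm.

Incidence ratio: buyers' share ≈ εs / (εs + |εd|) = 0.7 / (0.7 + 1.3) = 0.35.
So buyers bear ≈ 0.35 × €5 = €1.75; suppliers bear €3.25.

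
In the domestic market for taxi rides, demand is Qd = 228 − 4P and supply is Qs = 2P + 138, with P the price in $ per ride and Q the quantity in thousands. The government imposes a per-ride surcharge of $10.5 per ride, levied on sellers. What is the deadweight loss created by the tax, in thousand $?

Without the tax, 228 − 4P = 2P + 138 gives 6P = 90, so P* = $15 and Q* = 168.
With the tax collected from sellers, supply shifts: Qs = 2(P − 10.5) + 138.
New equilibrium: buyers pay $18.5, sellers receive $8, Q = 154. (Wedge: Pb − Ps = 10.5.)
Quantity falls by |ΔQ| = |168 − 154| = 14.
DWL = ½ · t · |ΔQ| = ½ · 10.5 · 14 = $73.5.

Deadweight loss = $73.5 thousand.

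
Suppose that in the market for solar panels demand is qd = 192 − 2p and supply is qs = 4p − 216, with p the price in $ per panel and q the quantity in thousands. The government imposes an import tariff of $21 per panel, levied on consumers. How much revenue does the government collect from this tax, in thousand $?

Tax revenue = $588 thousand.

Without the tax, 192 − 2p = 4p − 216 gives 6p = 408, so p* = $68 and q* = 56.
With the tax collected from consumers, demand (in seller-price terms) shifts: qd = 192 − 2(p + 21).
New equilibrium: consumers pay $82, sellers receive $61, q = 28. (Wedge: pb − ps = 21.)
Revenue = t · Q = 21 · 28 = $588.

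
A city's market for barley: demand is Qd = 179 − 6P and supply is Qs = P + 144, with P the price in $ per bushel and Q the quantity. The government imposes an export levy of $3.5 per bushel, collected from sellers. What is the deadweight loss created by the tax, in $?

Before the tax: set 179 − 6P = P + 144 → P* = $5, Q* = 149.
With the tax collected from sellers, supply shifts: Qs = (P − 3.5) + 144.
New equilibrium: buyers pay $5.5, sellers receive $2, Q = 146. (Wedge: Pb − Ps = 3.5.)
Quantity falls by |ΔQ| = |149 − 146| = 3.
DWL = ½ · t · |ΔQ| = ½ · 3.5 · 3 = $5.25.

Deadweight loss = $5.25.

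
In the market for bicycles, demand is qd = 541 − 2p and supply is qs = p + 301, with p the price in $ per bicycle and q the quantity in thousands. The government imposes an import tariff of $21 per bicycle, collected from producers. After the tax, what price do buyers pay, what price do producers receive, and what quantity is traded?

Before the tax: set 541 − 2p = p + 301 → p* = $80, q* = 381.
With the tax collected from producers, supply shifts: qs = (p − 21) + 301.
New equilibrium: buyers pay $87, producers receive $66, q = 367. (Wedge: pb − ps = 21.)

Buyers pay $87; producers receive $66; quantity = 367.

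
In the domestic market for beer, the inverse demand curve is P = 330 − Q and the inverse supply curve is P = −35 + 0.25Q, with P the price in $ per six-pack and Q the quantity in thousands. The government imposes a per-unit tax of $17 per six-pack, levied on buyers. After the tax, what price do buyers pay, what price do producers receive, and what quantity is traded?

Inverting to Q(P) form: Qd = 330 − P; Qs = 4P + 140.
Before the tax: set 330 − P = 4P + 140 → P* = $38, Q* = 292.
With the tax collected from buyers, demand (in seller-price terms) shifts: Qd = 330 − (P + 17).
New equilibrium: buyers pay $51.6, producers receive $34.6, Q = 278.4. (Wedge: Pb − Ps = 17.)

Buyers pay $51.6; producers receive $34.6; quantity = 278.4.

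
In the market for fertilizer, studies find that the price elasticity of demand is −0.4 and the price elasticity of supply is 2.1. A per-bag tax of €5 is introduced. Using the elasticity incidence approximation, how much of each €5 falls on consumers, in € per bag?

Incidence ratio: consumers' share ≈ εs / (εs + |εd|) = 2.1 / (2.1 + 0.4) = 0.84.
So consumers bear ≈ 0.84 × €5 = €4.2; suppliers bear €0.8.

Consumers bear ≈ €4.2 per bag.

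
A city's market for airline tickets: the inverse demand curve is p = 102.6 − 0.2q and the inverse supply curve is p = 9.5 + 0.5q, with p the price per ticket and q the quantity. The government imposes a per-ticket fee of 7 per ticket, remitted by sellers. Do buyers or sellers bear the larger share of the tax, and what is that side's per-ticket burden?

Inverting to q(p) form: qd = 513 − 5p; qs = 2p − 19.
Without the tax, 513 − 5p = 2p − 19 gives 7p = 532, so p* = 76 and q* = 133.
With the tax collected from sellers, supply shifts: qs = 2(p − 7) − 19.
New equilibrium: buyers pay 78, sellers receive 71, q = 123. (Wedge: pb − ps = 7.)
Per-ticket burden: buyers 2, sellers 5.
Sellers take the larger share because supply is less price-elastic here (demand slope 5 vs supply slope 2).

Sellers bear the larger share: 5 per ticket.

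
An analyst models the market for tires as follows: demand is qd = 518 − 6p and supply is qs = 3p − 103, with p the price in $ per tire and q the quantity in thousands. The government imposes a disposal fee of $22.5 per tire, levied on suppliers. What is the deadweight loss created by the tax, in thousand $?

Deadweight loss = $506.25 thousand.

Before the tax: set 518 − 6p = 3p − 103 → p* = $69, q* = 104.
With the tax collected from suppliers, supply shifts: qs = 3(p − 22.5) − 103.
Solving gives q = 59 with consumers paying $76.5 and suppliers receiving $54 (the $22.5 wedge).
Quantity falls by |ΔQ| = |104 − 59| = 45.
DWL = ½ · t · |ΔQ| = ½ · 22.5 · 45 = $506.25.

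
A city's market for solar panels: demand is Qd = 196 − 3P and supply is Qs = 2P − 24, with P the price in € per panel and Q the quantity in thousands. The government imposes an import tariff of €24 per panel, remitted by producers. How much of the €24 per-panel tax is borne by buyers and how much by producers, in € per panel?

Buyers bear €9.6 per panel; producers bear €14.4 per panel.

Without the tax, 196 − 3P = 2P − 24 gives 5P = 220, so P* = €44 and Q* = 64.
With the tax collected from producers, supply shifts: Qs = 2(P − 24) − 24.
New equilibrium: buyers pay €53.6, producers receive €29.6, Q = 35.2. (Wedge: Pb − Ps = 24.)
Burden on buyers: €9.6; on producers: €14.4. (They sum to €24.)
The less price-elastic side of the market bears the larger share of a per-unit tax.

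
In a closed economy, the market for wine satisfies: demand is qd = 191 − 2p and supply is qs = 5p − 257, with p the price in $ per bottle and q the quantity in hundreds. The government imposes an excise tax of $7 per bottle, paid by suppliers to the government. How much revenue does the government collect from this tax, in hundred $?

Without the tax, 191 − 2p = 5p − 257 gives 7p = 448, so p* = $64 and q* = 63.
With the tax collected from suppliers, supply shifts: qs = 5(p − 7) − 257.
Solving gives q = 53 with consumers paying $69 and suppliers receiving $62 (the $7 wedge).
Revenue = t · Q = 7 · 53 = $371.

Tax revenue = $371 hundred.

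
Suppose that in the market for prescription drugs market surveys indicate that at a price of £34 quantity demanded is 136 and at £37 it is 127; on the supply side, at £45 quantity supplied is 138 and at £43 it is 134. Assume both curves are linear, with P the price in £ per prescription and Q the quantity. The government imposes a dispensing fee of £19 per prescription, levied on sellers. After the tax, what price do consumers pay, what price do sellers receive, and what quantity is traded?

Demand slope: (127 − 136)/(37 − 34) = -3, so Qd = 238 − 3P.
Supply slope: (134 − 138)/(43 − 45) = 2, so Qs = 2P + 48.
Without the tax, 238 − 3P = 2P + 48 gives 5P = 190, so P* = £38 and Q* = 124.
With the tax collected from sellers, supply shifts: Qs = 2(P − 19) + 48.
New equilibrium: consumers pay £45.6, sellers receive £26.6, Q = 101.2. (Wedge: Pb − Ps = 19.)
The less price-elastic side of the market bears the larger share of a per-unit tax.

Consumers pay £45.6; sellers receive £26.6; quantity = 101.2.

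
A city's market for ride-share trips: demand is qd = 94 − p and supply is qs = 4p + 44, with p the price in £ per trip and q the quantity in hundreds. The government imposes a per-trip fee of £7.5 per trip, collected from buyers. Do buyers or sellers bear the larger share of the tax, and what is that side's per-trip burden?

Without the tax, 94 − p = 4p + 44 gives 5p = 50, so p* = £10 and q* = 84.
With the tax collected from buyers, demand (in seller-price terms) shifts: qd = 94 − (p + 7.5).
Solving gives q = 78 with buyers paying £16 and sellers receiving £8.5 (the £7.5 wedge).
Per-trip burden: buyers £6, sellers £1.5.
Buyers take the larger share because demand is less price-elastic here (demand slope 1 vs supply slope 4).

Buyers bear the larger share: £6 per trip.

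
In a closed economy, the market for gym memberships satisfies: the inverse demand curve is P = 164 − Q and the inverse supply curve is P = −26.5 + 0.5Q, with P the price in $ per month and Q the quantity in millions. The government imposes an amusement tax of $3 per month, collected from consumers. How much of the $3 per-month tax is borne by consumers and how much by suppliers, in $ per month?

Inverting to Q(P) form: Qd = 164 − P; Qs = 2P + 53.
Without the tax, 164 − P = 2P + 53 gives 3P = 111, so P* = $37 and Q* = 127.
With the tax collected from consumers, demand (in seller-price terms) shifts: Qd = 164 − (P + 3).
New equilibrium: consumers pay $39, suppliers receive $36, Q = 125. (Wedge: Pb − Ps = 3.)
Burden on consumers: $2; on suppliers: $1. (They sum to $3.)
The less price-elastic side of the market bears the larger share of a per-unit tax.

Consumers bear $2 per month; suppliers bear $1 per month.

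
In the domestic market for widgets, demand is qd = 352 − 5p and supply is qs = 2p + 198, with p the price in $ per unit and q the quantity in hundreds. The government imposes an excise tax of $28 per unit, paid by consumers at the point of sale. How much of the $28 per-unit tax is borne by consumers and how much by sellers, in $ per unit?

Before the tax: set 352 − 5p = 2p + 198 → p* = $22, q* = 242.
With the tax collected from consumers, demand (in seller-price terms) shifts: qd = 352 − 5(p + 28).
New equilibrium: consumers pay $30, sellers receive $2, q = 202. (Wedge: pb − ps = 28.)
Burden on consumers: $8; on sellers: $20. (They sum to $28.)
The less price-elastic side of the market bears the larger share of a per-unit tax.

Consumers bear $8 per unit; sellers bear $20 per unit.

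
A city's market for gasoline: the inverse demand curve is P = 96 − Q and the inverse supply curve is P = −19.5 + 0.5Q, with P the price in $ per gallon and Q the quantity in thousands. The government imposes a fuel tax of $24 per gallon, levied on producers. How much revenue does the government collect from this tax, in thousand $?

Tax revenue = $1464 thousand.

Inverting to Q(P) form: Qd = 96 − P; Qs = 2P + 39.
Without the tax, 96 − P = 2P + 39 gives 3P = 57, so P* = $19 and Q* = 77.
With the tax collected from producers, supply shifts: Qs = 2(P − 24) + 39.
Solving gives Q = 61 with consumers paying $35 and producers receiving $11 (the $24 wedge).
Revenue = t · Q = 24 · 61 = $1464.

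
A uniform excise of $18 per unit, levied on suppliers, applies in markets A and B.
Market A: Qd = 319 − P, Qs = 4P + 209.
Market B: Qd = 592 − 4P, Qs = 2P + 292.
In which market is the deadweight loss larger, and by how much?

Market A: pre-tax P* = $22, Q* = 297; post-tax Q = 282.6; deadweight loss = $129.6.
Market B: pre-tax P* = $50, Q* = 392; post-tax Q = 368; deadweight loss = $216.
Difference: $129.6 vs $216 → market B is larger by $86.4.

Market B, by $86.4.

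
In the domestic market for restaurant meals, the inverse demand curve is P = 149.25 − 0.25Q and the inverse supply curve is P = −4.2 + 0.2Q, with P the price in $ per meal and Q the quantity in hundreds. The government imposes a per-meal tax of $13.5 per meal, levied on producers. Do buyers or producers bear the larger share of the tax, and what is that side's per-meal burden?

Buyers bear the larger share: $7.5 per meal.

Rewrite in direct form: Qd = 597 − 4P and Qs = 5P + 21.
Before the tax: set 597 − 4P = 5P + 21 → P* = $64, Q* = 341.
With the tax collected from producers, supply shifts: Qs = 5(P − 13.5) + 21.
Solving gives Q = 311 with buyers paying $71.5 and producers receiving $58 (the $13.5 wedge).
Per-meal burden: buyers $7.5, producers $6.
Buyers take the larger share because demand is less price-elastic here (demand slope 4 vs supply slope 5).
The less price-elastic side of the market bears the larger share of a per-unit tax.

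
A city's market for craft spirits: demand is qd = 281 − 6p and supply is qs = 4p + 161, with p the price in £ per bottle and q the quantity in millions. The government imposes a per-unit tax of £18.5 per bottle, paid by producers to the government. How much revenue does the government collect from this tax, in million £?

Without the tax, 281 − 6p = 4p + 161 gives 10p = 120, so p* = £12 and q* = 209.
With the tax collected from producers, supply shifts: qs = 4(p − 18.5) + 161.
New equilibrium: buyers pay £19.4, producers receive £0.9, q = 164.6. (Wedge: pb − ps = 18.5.)
Revenue = t · Q = 18.5 · 164.6 = £3045.1.

Tax revenue = £3045.1 million.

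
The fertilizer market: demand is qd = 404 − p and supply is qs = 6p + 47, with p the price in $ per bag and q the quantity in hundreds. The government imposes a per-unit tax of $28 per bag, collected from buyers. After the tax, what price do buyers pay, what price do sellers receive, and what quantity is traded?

Before the tax: set 404 − p = 6p + 47 → p* = $51, q* = 353.
With the tax collected from buyers, demand (in seller-price terms) shifts: qd = 404 − (p + 28).
Solving gives q = 329 with buyers paying $75 and sellers receiving $47 (the $28 wedge).

Buyers pay $75; sellers receive $47; quantity = 329.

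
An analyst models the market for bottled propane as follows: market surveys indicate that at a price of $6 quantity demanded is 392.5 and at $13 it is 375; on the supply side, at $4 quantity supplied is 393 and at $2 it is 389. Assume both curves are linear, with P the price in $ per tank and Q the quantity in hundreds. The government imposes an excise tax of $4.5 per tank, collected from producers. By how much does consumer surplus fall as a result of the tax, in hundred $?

Demand slope: (375 − 392.5)/(13 − 6) = -2.5, so Qd = 407.5 − 2.5P.
Supply slope: (389 − 393)/(2 − 4) = 2, so Qs = 2P + 385.
Without the tax, 407.5 − 2.5P = 2P + 385 gives 4.5P = 22.5, so P* = $5 and Q* = 395.
With the tax collected from producers, supply shifts: Qs = 2(P − 4.5) + 385.
Solving gives Q = 390 with consumers paying $7 and producers receiving $2.5 (the $4.5 wedge).
ΔCS is the trapezoid between Q = 390 and Q = 395 of height $2: ½ · (395 + 390) · 2 = $785.

Consumer surplus falls by $785 hundred.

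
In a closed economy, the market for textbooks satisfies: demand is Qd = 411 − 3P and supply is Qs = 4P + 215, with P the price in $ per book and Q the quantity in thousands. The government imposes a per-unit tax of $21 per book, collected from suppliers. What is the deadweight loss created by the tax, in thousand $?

Without the tax, 411 − 3P = 4P + 215 gives 7P = 196, so P* = $28 and Q* = 327.
With the tax collected from suppliers, supply shifts: Qs = 4(P − 21) + 215.
New equilibrium: consumers pay $40, suppliers receive $19, Q = 291. (Wedge: Pb − Ps = 21.)
Quantity falls by |ΔQ| = |327 − 291| = 36.
DWL = ½ · t · |ΔQ| = ½ · 21 · 36 = $378.

Deadweight loss = $378 thousand.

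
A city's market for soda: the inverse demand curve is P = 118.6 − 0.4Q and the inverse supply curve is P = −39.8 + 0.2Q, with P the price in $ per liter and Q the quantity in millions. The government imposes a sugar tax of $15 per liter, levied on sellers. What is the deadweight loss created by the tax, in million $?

Deadweight loss = $187.5 million.

Inverting to Q(P) form: Qd = 296.5 − 2.5P; Qs = 5P + 199.
Without the tax, 296.5 − 2.5P = 5P + 199 gives 7.5P = 97.5, so P* = $13 and Q* = 264.
With the tax collected from sellers, supply shifts: Qs = 5(P − 15) + 199.
New equilibrium: consumers pay $23, sellers receive $8, Q = 239. (Wedge: Pb − Ps = 15.)
Quantity falls by |ΔQ| = |264 − 239| = 25.
DWL = ½ · t · |ΔQ| = ½ · 15 · 25 = $187.5.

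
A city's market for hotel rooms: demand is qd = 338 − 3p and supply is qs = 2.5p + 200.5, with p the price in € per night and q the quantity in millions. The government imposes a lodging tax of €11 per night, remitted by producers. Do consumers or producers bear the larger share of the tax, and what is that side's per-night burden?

Producers bear the larger share: €6 per night.

Without the tax, 338 − 3p = 2.5p + 200.5 gives 5.5p = 137.5, so p* = €25 and q* = 263.
With the tax collected from producers, supply shifts: qs = 2.5(p − 11) + 200.5.
Solving gives q = 248 with consumers paying €30 and producers receiving €19 (the €11 wedge).
Per-night burden: consumers €5, producers €6.
Producers take the larger share because supply is less price-elastic here (demand slope 3 vs supply slope 2.5).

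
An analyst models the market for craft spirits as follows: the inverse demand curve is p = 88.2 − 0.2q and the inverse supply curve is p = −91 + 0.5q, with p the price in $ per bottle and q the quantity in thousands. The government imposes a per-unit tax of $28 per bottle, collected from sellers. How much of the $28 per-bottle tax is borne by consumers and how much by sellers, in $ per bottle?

Rewrite in direct form: qd = 441 − 5p and qs = 2p + 182.
Before the tax: set 441 − 5p = 2p + 182 → p* = $37, q* = 256.
With the tax collected from sellers, supply shifts: qs = 2(p − 28) + 182.
New equilibrium: consumers pay $45, sellers receive $17, q = 216. (Wedge: pb − ps = 28.)
Burden on consumers: $8; on sellers: $20. (They sum to $28.)

Consumers bear $8 per bottle; sellers bear $20 per bottle.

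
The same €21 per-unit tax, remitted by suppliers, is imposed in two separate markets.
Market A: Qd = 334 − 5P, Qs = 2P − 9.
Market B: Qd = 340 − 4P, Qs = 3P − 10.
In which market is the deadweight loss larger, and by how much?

Market B, by €63.

Market A: pre-tax P* = €49, Q* = 89; post-tax Q = 59; deadweight loss = €315.
Market B: pre-tax P* = €50, Q* = 140; post-tax Q = 104; deadweight loss = €378.
Difference: €315 vs €378 → market B is larger by €63.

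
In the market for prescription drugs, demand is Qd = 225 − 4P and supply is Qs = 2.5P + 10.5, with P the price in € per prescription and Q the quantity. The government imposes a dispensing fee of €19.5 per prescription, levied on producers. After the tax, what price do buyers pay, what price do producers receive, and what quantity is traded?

Without the tax, 225 − 4P = 2.5P + 10.5 gives 6.5P = 214.5, so P* = €33 and Q* = 93.
With the tax collected from producers, supply shifts: Qs = 2.5(P − 19.5) + 10.5.
Solving gives Q = 63 with buyers paying €40.5 and producers receiving €21 (the €19.5 wedge).
The less price-elastic side of the market bears the larger share of a per-unit tax.

Buyers pay €40.5; producers receive €21; quantity = 63.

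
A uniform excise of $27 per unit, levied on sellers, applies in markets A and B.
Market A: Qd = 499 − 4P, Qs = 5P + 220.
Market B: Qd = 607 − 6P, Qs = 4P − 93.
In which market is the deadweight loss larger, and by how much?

Market A: pre-tax P* = $31, Q* = 375; post-tax Q = 315; deadweight loss = $810.
Market B: pre-tax P* = $70, Q* = 187; post-tax Q = 122.2; deadweight loss = $874.8.
Difference: $810 vs $874.8 → market B is larger by $64.8.

Market B, by $64.8.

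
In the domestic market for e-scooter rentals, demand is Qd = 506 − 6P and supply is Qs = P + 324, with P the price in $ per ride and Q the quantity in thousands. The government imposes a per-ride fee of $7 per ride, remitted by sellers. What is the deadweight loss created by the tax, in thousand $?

Deadweight loss = $21 thousand.

Before the tax: set 506 − 6P = P + 324 → P* = $26, Q* = 350.
With the tax collected from sellers, supply shifts: Qs = (P − 7) + 324.
Solving gives Q = 344 with buyers paying $27 and sellers receiving $20 (the $7 wedge).
Quantity falls by |ΔQ| = |350 − 344| = 6.
DWL = ½ · t · |ΔQ| = ½ · 7 · 6 = $21.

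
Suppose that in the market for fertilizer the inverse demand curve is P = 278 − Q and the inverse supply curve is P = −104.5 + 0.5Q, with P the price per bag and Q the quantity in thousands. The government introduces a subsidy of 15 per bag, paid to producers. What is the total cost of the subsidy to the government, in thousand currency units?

Inverting to Q(P) form: Qd = 278 − P; Qs = 2P + 209.
Before the subsidy: set 278 − P = 2P + 209 → P* = 23, Q* = 255.
With a per-unit subsidy paid to producers, each receives P + 15 per unit sold, so supply becomes Qs = 2(P + 15) + 209.
New equilibrium: consumers pay 13, producers receive 28, Q = 265. (Wedge: Pb − Ps = −15.)
Outlay = t · Q = 15 · 265 = 3975.

Government outlay = 3975 thousand.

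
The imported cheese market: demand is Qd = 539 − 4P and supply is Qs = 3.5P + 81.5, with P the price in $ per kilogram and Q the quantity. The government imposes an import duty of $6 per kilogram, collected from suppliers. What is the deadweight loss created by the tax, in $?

Before the tax: set 539 − 4P = 3.5P + 81.5 → P* = $61, Q* = 295.
With the tax collected from suppliers, supply shifts: Qs = 3.5(P − 6) + 81.5.
Solving gives Q = 283.8 with consumers paying $63.8 and suppliers receiving $57.8 (the $6 wedge).
Quantity falls by |ΔQ| = |295 − 283.8| = 11.2.
DWL = ½ · t · |ΔQ| = ½ · 6 · 11.2 = $33.6.

Deadweight loss = $33.6.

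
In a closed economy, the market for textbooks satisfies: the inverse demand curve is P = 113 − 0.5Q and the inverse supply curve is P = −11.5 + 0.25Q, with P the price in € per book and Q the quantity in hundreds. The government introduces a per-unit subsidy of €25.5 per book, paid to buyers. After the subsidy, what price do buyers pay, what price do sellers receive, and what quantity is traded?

Inverting to Q(P) form: Qd = 226 − 2P; Qs = 4P + 46.
Before the subsidy: set 226 − 2P = 4P + 46 → P* = €30, Q* = 166.
With a per-unit subsidy paid to buyers, each effectively pays P − 25.5, so demand becomes Qd = 226 − 2(P − 25.5).
New equilibrium: buyers pay €13, sellers receive €38.5, Q = 200. (Wedge: Pb − Ps = −25.5.)

Buyers pay €13; sellers receive €38.5; quantity = 200.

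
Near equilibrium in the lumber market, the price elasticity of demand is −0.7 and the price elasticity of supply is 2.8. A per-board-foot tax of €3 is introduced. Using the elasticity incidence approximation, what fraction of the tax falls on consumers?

Consumers' share ≈ 0.8.

Incidence ratio: consumers' share ≈ εs / (εs + |εd|) = 2.8 / (2.8 + 0.7) = 0.8.
Supply is the more elastic side, so consumers bear the larger share.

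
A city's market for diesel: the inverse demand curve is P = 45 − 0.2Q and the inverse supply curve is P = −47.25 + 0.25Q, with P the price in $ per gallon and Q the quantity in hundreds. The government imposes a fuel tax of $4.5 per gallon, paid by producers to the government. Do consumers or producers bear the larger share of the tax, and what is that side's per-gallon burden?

Producers bear the larger share: $2.5 per gallon.

Inverting to Q(P) form: Qd = 225 − 5P; Qs = 4P + 189.
Without the tax, 225 − 5P = 4P + 189 gives 9P = 36, so P* = $4 and Q* = 205.
With the tax collected from producers, supply shifts: Qs = 4(P − 4.5) + 189.
New equilibrium: consumers pay $6, producers receive $1.5, Q = 195. (Wedge: Pb − Ps = 4.5.)
Per-gallon burden: consumers $2, producers $2.5.
Producers take the larger share because supply is less price-elastic here (demand slope 5 vs supply slope 4).
The less price-elastic side of the market bears the larger share of a per-unit tax.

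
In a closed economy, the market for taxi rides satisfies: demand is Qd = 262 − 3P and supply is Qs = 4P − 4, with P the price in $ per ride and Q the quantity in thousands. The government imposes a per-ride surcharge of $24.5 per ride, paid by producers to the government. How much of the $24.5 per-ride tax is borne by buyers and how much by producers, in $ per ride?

Buyers bear $14 per ride; producers bear $10.5 per ride.

Without the tax, 262 − 3P = 4P − 4 gives 7P = 266, so P* = $38 and Q* = 148.
With the tax collected from producers, supply shifts: Qs = 4(P − 24.5) − 4.
Solving gives Q = 106 with buyers paying $52 and producers receiving $27.5 (the $24.5 wedge).
Burden on buyers: $14; on producers: $10.5. (They sum to $24.5.)
The less price-elastic side of the market bears the larger share of a per-unit tax.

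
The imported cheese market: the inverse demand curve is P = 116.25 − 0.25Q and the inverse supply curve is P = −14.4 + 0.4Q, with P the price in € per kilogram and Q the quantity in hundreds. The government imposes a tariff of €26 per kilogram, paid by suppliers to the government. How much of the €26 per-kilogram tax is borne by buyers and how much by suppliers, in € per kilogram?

Rewrite in direct form: Qd = 465 − 4P and Qs = 2.5P + 36.
Before the tax: set 465 − 4P = 2.5P + 36 → P* = €66, Q* = 201.
With the tax collected from suppliers, supply shifts: Qs = 2.5(P − 26) + 36.
New equilibrium: buyers pay €76, suppliers receive €50, Q = 161. (Wedge: Pb − Ps = 26.)
Burden on buyers: €10; on suppliers: €16. (They sum to €26.)
The less price-elastic side of the market bears the larger share of a per-unit tax.

Buyers bear €10 per kilogram; suppliers bear €16 per kilogram.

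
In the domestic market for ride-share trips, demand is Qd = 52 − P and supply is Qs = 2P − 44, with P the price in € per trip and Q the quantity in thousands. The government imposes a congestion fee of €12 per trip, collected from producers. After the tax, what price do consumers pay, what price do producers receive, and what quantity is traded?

Consumers pay €40; producers receive €28; quantity = 12.

Before the tax: set 52 − P = 2P − 44 → P* = €32, Q* = 20.
With the tax collected from producers, supply shifts: Qs = 2(P − 12) − 44.
Solving gives Q = 12 with consumers paying €40 and producers receiving €28 (the €12 wedge).
The less price-elastic side of the market bears the larger share of a per-unit tax.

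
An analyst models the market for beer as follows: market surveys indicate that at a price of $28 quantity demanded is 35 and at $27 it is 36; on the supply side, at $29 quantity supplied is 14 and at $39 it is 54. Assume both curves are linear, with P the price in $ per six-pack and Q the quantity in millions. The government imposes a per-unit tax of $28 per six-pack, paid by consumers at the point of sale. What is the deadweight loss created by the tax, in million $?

Demand slope: (36 − 35)/(27 − 28) = -1, so Qd = 63 − P.
Supply slope: (54 − 14)/(39 − 29) = 4, so Qs = 4P − 102.
Without the tax, 63 − P = 4P − 102 gives 5P = 165, so P* = $33 and Q* = 30.
With the tax collected from consumers, demand (in seller-price terms) shifts: Qd = 63 − (P + 28).
New equilibrium: consumers pay $55.4, suppliers receive $27.4, Q = 7.6. (Wedge: Pb − Ps = 28.)
Quantity falls by |ΔQ| = |30 − 7.6| = 22.4.
DWL = ½ · t · |ΔQ| = ½ · 28 · 22.4 = $313.6.

Deadweight loss = $313.6 million.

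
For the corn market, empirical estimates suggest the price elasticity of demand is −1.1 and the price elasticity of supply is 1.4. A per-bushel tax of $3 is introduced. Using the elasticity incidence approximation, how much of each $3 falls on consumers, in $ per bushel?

Consumers bear ≈ $1.68 per bushel.

Incidence ratio: consumers' share ≈ εs / (εs + |εd|) = 1.4 / (1.4 + 1.1) = 0.56.
So consumers bear ≈ 0.56 × $3 = $1.68; producers bear $1.32.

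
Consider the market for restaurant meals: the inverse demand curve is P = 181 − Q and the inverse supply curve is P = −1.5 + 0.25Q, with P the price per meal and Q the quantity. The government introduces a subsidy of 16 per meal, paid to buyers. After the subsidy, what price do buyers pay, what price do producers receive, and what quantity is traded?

Rewrite in direct form: Qd = 181 − P and Qs = 4P + 6.
Without the subsidy, 181 − P = 4P + 6 gives 5P = 175, so P* = 35 and Q* = 146.
With a per-unit subsidy paid to buyers, each effectively pays P − 16, so demand becomes Qd = 181 − (P − 16).
Solving gives Q = 158.8 with buyers paying 22.2 and producers receiving 38.2 (the 16 wedge).

Buyers pay 22.2; producers receive 38.2; quantity = 158.8.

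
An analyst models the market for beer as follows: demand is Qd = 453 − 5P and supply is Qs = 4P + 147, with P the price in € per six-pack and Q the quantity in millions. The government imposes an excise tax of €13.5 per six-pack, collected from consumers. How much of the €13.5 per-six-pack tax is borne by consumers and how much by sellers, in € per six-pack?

Before the tax: set 453 − 5P = 4P + 147 → P* = €34, Q* = 283.
With the tax collected from consumers, demand (in seller-price terms) shifts: Qd = 453 − 5(P + 13.5).
Solving gives Q = 253 with consumers paying €40 and sellers receiving €26.5 (the €13.5 wedge).
Burden on consumers: €6; on sellers: €7.5. (They sum to €13.5.)
The less price-elastic side of the market bears the larger share of a per-unit tax.

Consumers bear €6 per six-pack; sellers bear €7.5 per six-pack.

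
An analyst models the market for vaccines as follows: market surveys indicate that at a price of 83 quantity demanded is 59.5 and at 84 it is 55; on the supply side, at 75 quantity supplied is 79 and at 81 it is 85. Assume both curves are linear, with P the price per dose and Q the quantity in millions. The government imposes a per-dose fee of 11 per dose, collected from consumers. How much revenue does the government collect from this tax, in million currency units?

Demand slope: (55 − 59.5)/(84 − 83) = -4.5, so Qd = 433 − 4.5P.
Supply slope: (85 − 79)/(81 − 75) = 1, so Qs = P + 4.
Without the tax, 433 − 4.5P = P + 4 gives 5.5P = 429, so P* = 78 and Q* = 82.
With the tax collected from consumers, demand (in seller-price terms) shifts: Qd = 433 − 4.5(P + 11).
Solving gives Q = 73 with consumers paying 80 and producers receiving 69 (the 11 wedge).
Revenue = t · Q = 11 · 73 = 803.

Tax revenue = 803 million.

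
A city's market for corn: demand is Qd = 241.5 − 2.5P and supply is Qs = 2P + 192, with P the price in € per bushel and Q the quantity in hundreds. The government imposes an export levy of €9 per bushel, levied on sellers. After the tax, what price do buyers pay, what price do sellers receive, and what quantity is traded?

Buyers pay €15; sellers receive €6; quantity = 204.

Without the tax, 241.5 − 2.5P = 2P + 192 gives 4.5P = 49.5, so P* = €11 and Q* = 214.
With the tax collected from sellers, supply shifts: Qs = 2(P − 9) + 192.
New equilibrium: buyers pay €15, sellers receive €6, Q = 204. (Wedge: Pb − Ps = 9.)
The less price-elastic side of the market bears the larger share of a per-unit tax.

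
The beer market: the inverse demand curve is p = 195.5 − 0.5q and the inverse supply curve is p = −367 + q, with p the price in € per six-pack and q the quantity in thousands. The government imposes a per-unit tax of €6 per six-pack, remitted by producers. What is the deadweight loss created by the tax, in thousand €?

Deadweight loss = €12 thousand.

Rewrite in direct form: qd = 391 − 2p and qs = p + 367.
Without the tax, 391 − 2p = p + 367 gives 3p = 24, so p* = €8 and q* = 375.
With the tax collected from producers, supply shifts: qs = (p − 6) + 367.
New equilibrium: consumers pay €10, producers receive €4, q = 371. (Wedge: pb − ps = 6.)
Quantity falls by |ΔQ| = |375 − 371| = 4.
DWL = ½ · t · |ΔQ| = ½ · 6 · 4 = €12.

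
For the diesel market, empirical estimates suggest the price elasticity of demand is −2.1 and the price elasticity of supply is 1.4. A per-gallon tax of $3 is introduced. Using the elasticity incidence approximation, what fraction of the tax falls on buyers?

Buyers' share ≈ 0.4.

Incidence ratio: buyers' share ≈ εs / (εs + |εd|) = 1.4 / (1.4 + 2.1) = 0.4.
Supply is the less elastic side, so buyers bear the smaller share.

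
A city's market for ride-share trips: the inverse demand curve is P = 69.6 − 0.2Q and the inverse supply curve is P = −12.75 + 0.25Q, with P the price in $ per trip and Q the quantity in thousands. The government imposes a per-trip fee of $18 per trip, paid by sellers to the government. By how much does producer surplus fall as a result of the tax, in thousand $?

Producer surplus falls by $1630 thousand.

Rewrite in direct form: Qd = 348 − 5P and Qs = 4P + 51.
Before the tax: set 348 − 5P = 4P + 51 → P* = $33, Q* = 183.
With the tax collected from sellers, supply shifts: Qs = 4(P − 18) + 51.
Solving gives Q = 143 with consumers paying $41 and sellers receiving $23 (the $18 wedge).
ΔPS is the trapezoid between Q = 143 and Q = 183 of height $10: ½ · (183 + 143) · 10 = $1630.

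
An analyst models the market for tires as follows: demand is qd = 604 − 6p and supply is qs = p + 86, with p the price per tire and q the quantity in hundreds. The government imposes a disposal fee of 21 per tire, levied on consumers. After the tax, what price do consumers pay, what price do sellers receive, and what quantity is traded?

Consumers pay 77; sellers receive 56; quantity = 142.

Before the tax: set 604 − 6p = p + 86 → p* = 74, q* = 160.
With the tax collected from consumers, demand (in seller-price terms) shifts: qd = 604 − 6(p + 21).
Solving gives q = 142 with consumers paying 77 and sellers receiving 56 (the 21 wedge).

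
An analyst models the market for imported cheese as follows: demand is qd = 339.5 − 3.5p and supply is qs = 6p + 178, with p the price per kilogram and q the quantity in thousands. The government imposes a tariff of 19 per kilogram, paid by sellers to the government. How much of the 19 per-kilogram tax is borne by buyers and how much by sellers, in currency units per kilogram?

Without the tax, 339.5 − 3.5p = 6p + 178 gives 9.5p = 161.5, so p* = 17 and q* = 280.
With the tax collected from sellers, supply shifts: qs = 6(p − 19) + 178.
New equilibrium: buyers pay 29, sellers receive 10, q = 238. (Wedge: pb − ps = 19.)
Burden on buyers: 12; on sellers: 7. (They sum to 19.)

Buyers bear 12 per kilogram; sellers bear 7 per kilogram.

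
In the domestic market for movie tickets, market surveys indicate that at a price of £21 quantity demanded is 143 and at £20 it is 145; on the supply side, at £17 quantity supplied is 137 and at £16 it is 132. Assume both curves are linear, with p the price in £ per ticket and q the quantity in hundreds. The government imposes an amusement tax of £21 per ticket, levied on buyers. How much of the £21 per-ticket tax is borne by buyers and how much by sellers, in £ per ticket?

Buyers bear £15 per ticket; sellers bear £6 per ticket.

Demand slope: (145 − 143)/(20 − 21) = -2, so qd = 185 − 2p.
Supply slope: (132 − 137)/(16 − 17) = 5, so qs = 5p + 52.
Before the tax: set 185 − 2p = 5p + 52 → p* = £19, q* = 147.
With the tax collected from buyers, demand (in seller-price terms) shifts: qd = 185 − 2(p + 21).
New equilibrium: buyers pay £34, sellers receive £13, q = 117. (Wedge: pb − ps = 21.)
Burden on buyers: £15; on sellers: £6. (They sum to £21.)
The less price-elastic side of the market bears the larger share of a per-unit tax.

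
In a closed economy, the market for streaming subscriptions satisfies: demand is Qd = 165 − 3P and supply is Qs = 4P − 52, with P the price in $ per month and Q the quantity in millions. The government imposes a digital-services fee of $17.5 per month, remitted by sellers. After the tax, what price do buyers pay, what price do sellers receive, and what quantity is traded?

Before the tax: set 165 − 3P = 4P − 52 → P* = $31, Q* = 72.
With the tax collected from sellers, supply shifts: Qs = 4(P − 17.5) − 52.
New equilibrium: buyers pay $41, sellers receive $23.5, Q = 42. (Wedge: Pb − Ps = 17.5.)
The less price-elastic side of the market bears the larger share of a per-unit tax.

Buyers pay $41; sellers receive $23.5; quantity = 42.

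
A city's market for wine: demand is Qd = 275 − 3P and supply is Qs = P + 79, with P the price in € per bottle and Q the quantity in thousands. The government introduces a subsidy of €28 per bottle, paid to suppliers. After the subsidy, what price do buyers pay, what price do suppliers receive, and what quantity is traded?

Without the subsidy, 275 − 3P = P + 79 gives 4P = 196, so P* = €49 and Q* = 128.
With a per-unit subsidy paid to suppliers, each receives P + 28 per unit sold, so supply becomes Qs = (P + 28) + 79.
New equilibrium: buyers pay €42, suppliers receive €70, Q = 149. (Wedge: Pb − Ps = −28.)

Buyers pay €42; suppliers receive €70; quantity = 149.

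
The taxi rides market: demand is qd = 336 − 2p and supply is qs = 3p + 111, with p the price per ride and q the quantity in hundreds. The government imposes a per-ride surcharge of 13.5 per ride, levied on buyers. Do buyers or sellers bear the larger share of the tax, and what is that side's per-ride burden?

Buyers bear the larger share: 8.1 per ride.

Before the tax: set 336 − 2p = 3p + 111 → p* = 45, q* = 246.
With the tax collected from buyers, demand (in seller-price terms) shifts: qd = 336 − 2(p + 13.5).
Solving gives q = 229.8 with buyers paying 53.1 and sellers receiving 39.6 (the 13.5 wedge).
Per-ride burden: buyers 8.1, sellers 5.4.
Buyers take the larger share because demand is less price-elastic here (demand slope 2 vs supply slope 3).
The less price-elastic side of the market bears the larger share of a per-unit tax.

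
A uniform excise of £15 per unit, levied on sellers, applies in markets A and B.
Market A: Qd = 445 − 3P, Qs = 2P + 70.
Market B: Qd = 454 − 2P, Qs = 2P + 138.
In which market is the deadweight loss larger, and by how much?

Market A: pre-tax P* = £75, Q* = 220; post-tax Q = 202; deadweight loss = £135.
Market B: pre-tax P* = £79, Q* = 296; post-tax Q = 281; deadweight loss = £112.5.
Difference: £135 vs £112.5 → market A is larger by £22.5.

Market A, by £22.5.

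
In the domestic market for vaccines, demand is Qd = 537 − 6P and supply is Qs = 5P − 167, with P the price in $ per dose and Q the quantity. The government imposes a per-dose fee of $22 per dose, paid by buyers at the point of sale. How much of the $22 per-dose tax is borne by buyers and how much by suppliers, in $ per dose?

Buyers bear $10 per dose; suppliers bear $12 per dose.

Without the tax, 537 − 6P = 5P − 167 gives 11P = 704, so P* = $64 and Q* = 153.
With the tax collected from buyers, demand (in seller-price terms) shifts: Qd = 537 − 6(P + 22).
Solving gives Q = 93 with buyers paying $74 and suppliers receiving $52 (the $22 wedge).
Burden on buyers: $10; on suppliers: $12. (They sum to $22.)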